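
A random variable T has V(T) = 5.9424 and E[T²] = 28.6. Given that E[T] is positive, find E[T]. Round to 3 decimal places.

(E[T])² = E[T²] − V(T) = 28.6 − 5.9424 = 22.6576
E[T] = √22.6576 = 4.76

4.760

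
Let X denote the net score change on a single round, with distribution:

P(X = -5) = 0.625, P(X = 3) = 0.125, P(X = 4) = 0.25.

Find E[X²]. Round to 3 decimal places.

E[X²] = (-5)²(0.625) + (3)²(0.125) + (4)²(0.25) = 20.75

20.750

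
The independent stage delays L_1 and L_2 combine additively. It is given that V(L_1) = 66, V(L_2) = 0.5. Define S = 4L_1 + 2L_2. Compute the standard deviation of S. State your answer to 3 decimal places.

By independence, V(S) = (4)²V(L_1) + (2)²V(L_2)
= (4)²·66 + (2)²·0.5 = 1058
sd(S) = √1058 ≈ 32.527

32.527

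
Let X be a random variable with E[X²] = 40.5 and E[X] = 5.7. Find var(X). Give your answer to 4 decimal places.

var(X) = 40.5 − (5.7)² = 8.01

8.0100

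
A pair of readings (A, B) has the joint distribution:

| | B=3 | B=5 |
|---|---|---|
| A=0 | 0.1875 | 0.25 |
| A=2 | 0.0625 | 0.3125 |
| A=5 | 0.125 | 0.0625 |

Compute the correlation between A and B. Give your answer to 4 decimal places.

E[A] = 1.6875,  E[B] = 4.25
E[AB] = 6.9375
Cov(A,B) = E[AB] − E[A]E[B] = 6.9375 − (1.6875)(4.25) = -0.234375
V(A) = 3.33984375,  V(B) = 0.9375
ρ = -0.234375 / √(3.33984375·0.9375) ≈ -0.1325

-0.1325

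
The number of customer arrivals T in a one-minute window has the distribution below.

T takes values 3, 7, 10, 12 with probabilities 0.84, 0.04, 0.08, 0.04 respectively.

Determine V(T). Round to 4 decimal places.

E[T] = (3)(0.84) + (7)(0.04) + (10)(0.08) + (12)(0.04) = 4.08
E[T²] = (3)²(0.84) + (7)²(0.04) + (10)²(0.08) + (12)²(0.04) = 23.28
V(T) = E[T²] − (E[T])² = 23.28 − (4.08)² = 6.6336

6.6336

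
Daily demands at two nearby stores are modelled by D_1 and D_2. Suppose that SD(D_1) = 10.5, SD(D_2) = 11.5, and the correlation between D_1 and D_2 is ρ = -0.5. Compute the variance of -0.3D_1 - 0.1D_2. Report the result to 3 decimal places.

7.623

var(D_1) = (10.5)² = 110.25;  var(D_2) = (11.5)² = 132.25
cov(D_1,D_2) = ρ·SD(D_1)·SD(D_2) = -0.5·10.5·11.5 = -60.375
var(-0.3D_1 - 0.1D_2) = (-0.3)²·var(D_1) + (-0.1)²·var(D_2) + 2·(-0.3)·(-0.1)·cov(D_1,D_2)
= 0.09·110.25 + 0.01·132.25 + 0.06·-60.375 = 7.6225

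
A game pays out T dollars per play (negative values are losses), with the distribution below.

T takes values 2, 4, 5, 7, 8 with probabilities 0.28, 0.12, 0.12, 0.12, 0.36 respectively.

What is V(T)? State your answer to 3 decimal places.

E[T] = (2)(0.28) + (4)(0.12) + (5)(0.12) + (7)(0.12) + (8)(0.36) = 5.36
E[T²] = (2)²(0.28) + (4)²(0.12) + (5)²(0.12) + (7)²(0.12) + (8)²(0.36) = 34.96
V(T) = E[T²] − (E[T])² = 34.96 − (5.36)² = 6.2304

6.230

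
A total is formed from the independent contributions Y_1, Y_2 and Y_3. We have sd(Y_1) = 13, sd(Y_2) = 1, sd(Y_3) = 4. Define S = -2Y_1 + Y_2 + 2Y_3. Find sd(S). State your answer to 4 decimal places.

27.2213

var(Y_1) = 169, var(Y_2) = 1, var(Y_3) = 16
By independence, var(S) = (-2)²var(Y_1) + (1)²var(Y_2) + (2)²var(Y_3)
= (-2)²·169 + (1)²·1 + (2)²·16 = 741
sd(S) = √741 ≈ 27.2213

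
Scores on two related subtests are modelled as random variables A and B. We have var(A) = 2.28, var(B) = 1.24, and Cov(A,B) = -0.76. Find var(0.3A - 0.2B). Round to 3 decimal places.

0.346

var(0.3A - 0.2B) = (0.3)²·var(A) + (-0.2)²·var(B) + 2·(0.3)·(-0.2)·Cov(A,B)
= 0.09·2.28 + 0.04·1.24 + -0.12·-0.76 = 0.346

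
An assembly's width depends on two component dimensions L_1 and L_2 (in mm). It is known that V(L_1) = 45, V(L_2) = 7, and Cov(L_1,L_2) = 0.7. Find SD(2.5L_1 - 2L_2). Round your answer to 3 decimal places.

17.385

V(2.5L_1 - 2L_2) = (2.5)²·V(L_1) + (-2)²·V(L_2) + 2·(2.5)·(-2)·Cov(L_1,L_2)
= 6.25·45 + 4·7 + -10·0.7 = 302.25
SD(2.5L_1 - 2L_2) = √302.25 ≈ 17.385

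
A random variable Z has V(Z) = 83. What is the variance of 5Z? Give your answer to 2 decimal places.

2075.00

V(5Z) = (5)²·V(Z) = 25·83 = 2075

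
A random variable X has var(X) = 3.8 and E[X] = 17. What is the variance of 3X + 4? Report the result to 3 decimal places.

34.200

var(3X + 4) = (3)²·var(X) = 9·3.8 = 34.2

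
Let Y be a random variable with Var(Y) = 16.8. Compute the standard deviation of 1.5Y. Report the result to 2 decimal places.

Var(1.5Y) = (1.5)²·16.8 = 37.8
sd(1.5Y) = √37.8 ≈ 6.15

6.15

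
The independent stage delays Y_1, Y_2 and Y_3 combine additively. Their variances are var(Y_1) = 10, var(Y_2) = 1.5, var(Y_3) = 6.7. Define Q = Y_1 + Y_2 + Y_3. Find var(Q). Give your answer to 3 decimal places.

By independence, var(Q) = (1)²var(Y_1) + (1)²var(Y_2) + (1)²var(Y_3)
= (1)²·10 + (1)²·1.5 + (1)²·6.7 = 18.2

18.200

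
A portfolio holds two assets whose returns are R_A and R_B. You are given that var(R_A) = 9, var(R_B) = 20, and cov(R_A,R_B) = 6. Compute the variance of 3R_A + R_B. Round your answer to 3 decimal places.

137.000

var(3R_A + R_B) = (3)²·var(R_A) + (1)²·var(R_B) + 2·(3)·(1)·cov(R_A,R_B)
= 9·9 + 1·20 + 6·6 = 137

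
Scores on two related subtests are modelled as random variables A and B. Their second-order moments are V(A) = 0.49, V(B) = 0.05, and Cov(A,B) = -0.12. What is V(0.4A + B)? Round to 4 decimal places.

V(0.4A + B) = (0.4)²·V(A) + (1)²·V(B) + 2·(0.4)·(1)·Cov(A,B)
= 0.16·0.49 + 1·0.05 + 0.8·-0.12 = 0.0324

0.0324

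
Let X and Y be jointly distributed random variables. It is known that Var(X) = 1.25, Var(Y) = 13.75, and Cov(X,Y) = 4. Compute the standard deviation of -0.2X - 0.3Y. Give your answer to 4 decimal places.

Var(-0.2X - 0.3Y) = (-0.2)²·Var(X) + (-0.3)²·Var(Y) + 2·(-0.2)·(-0.3)·Cov(X,Y)
= 0.04·1.25 + 0.09·13.75 + 0.12·4 = 1.7675
SD(-0.2X - 0.3Y) = √1.7675 ≈ 1.3295

1.3295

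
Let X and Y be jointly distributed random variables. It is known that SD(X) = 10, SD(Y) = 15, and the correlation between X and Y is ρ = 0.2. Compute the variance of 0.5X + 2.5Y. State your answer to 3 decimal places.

1506.250

Var(X) = (10)² = 100;  Var(Y) = (15)² = 225
Cov(X,Y) = ρ·SD(X)·SD(Y) = 0.2·10·15 = 30
Var(0.5X + 2.5Y) = (0.5)²·Var(X) + (2.5)²·Var(Y) + 2·(0.5)·(2.5)·Cov(X,Y)
= 0.25·100 + 6.25·225 + 2.5·30 = 1506.25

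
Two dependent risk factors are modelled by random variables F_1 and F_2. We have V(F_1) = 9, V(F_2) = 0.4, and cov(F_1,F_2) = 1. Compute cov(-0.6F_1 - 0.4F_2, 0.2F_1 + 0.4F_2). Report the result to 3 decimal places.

cov(-0.6F_1 - 0.4F_2, 0.2F_1 + 0.4F_2) = (-0.6)(0.2)V(F_1) + (-0.4)(0.4)V(F_2) + [(-0.6)(0.4) + (-0.4)(0.2)]cov(F_1,F_2)
= -0.12·9 + -0.16·0.4 + -0.32·1 = -1.464

-1.464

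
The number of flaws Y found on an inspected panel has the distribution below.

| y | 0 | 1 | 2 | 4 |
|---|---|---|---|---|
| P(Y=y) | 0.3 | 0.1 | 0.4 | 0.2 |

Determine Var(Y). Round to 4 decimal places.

E[Y] = (0)(0.3) + (1)(0.1) + (2)(0.4) + (4)(0.2) = 1.7
E[Y²] = (0)²(0.3) + (1)²(0.1) + (2)²(0.4) + (4)²(0.2) = 4.9
Var(Y) = E[Y²] − (E[Y])² = 4.9 − (1.7)² = 2.01

2.0100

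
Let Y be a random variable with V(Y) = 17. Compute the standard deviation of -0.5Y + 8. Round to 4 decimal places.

2.0616

V(-0.5Y + 8) = (-0.5)²·17 = 4.25
σ(-0.5Y + 8) = √4.25 ≈ 2.0616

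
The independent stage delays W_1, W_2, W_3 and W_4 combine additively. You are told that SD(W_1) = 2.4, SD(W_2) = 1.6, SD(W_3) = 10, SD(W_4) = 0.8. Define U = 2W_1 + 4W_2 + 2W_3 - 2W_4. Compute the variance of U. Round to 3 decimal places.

Var(W_1) = 5.76, Var(W_2) = 2.56, Var(W_3) = 100, Var(W_4) = 0.64
By independence, Var(U) = (2)²Var(W_1) + (4)²Var(W_2) + (2)²Var(W_3) + (-2)²Var(W_4)
= (2)²·5.76 + (4)²·2.56 + (2)²·100 + (-2)²·0.64 = 466.56

466.560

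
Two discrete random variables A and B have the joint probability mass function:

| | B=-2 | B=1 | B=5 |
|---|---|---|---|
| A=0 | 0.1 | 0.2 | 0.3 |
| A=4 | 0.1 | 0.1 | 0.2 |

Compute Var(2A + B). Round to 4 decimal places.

22.2400

E[A] = 1.6,  E[B] = 2.4,  E[AB] = 3.6
Var(A) = 6.4 − (1.6)² = 3.84;  Var(B) = 13.6 − (2.4)² = 7.84
Cov(A,B) = 3.6 − (1.6)(2.4) = -0.24
Var(2A + B) = (2)²·3.84 + (1)²·7.84 + 2·(2)·(1)·-0.24 = 22.24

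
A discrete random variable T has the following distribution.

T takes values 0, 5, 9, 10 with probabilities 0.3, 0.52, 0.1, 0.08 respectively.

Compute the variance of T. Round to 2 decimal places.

10.61

E[T] = (0)(0.3) + (5)(0.52) + (9)(0.1) + (10)(0.08) = 4.3
E[T²] = (0)²(0.3) + (5)²(0.52) + (9)²(0.1) + (10)²(0.08) = 29.1
Var(T) = E[T²] − (E[T])² = 29.1 − (4.3)² = 10.61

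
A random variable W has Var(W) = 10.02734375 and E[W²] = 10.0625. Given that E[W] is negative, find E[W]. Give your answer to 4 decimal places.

-0.1875

(E[W])² = E[W²] − Var(W) = 10.0625 − 10.02734375 = 0.03515625
E[W] = −√0.03515625 = -0.1875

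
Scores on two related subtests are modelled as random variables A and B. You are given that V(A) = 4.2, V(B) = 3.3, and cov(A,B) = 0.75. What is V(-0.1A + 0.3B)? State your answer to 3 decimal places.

0.294

V(-0.1A + 0.3B) = (-0.1)²·V(A) + (0.3)²·V(B) + 2·(-0.1)·(0.3)·cov(A,B)
= 0.01·4.2 + 0.09·3.3 + -0.06·0.75 = 0.294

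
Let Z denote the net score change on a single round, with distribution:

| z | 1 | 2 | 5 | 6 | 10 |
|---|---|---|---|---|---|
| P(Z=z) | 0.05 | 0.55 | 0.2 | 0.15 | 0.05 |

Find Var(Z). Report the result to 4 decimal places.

5.0475

E[Z] = (1)(0.05) + (2)(0.55) + (5)(0.2) + (6)(0.15) + (10)(0.05) = 3.55
E[Z²] = (1)²(0.05) + (2)²(0.55) + (5)²(0.2) + (6)²(0.15) + (10)²(0.05) = 17.65
Var(Z) = E[Z²] − (E[Z])² = 17.65 − (3.55)² = 5.0475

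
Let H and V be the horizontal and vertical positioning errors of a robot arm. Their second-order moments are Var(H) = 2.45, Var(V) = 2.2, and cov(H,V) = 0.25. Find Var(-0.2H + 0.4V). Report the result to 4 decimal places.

Var(-0.2H + 0.4V) = (-0.2)²·Var(H) + (0.4)²·Var(V) + 2·(-0.2)·(0.4)·cov(H,V)
= 0.04·2.45 + 0.16·2.2 + -0.16·0.25 = 0.41

0.4100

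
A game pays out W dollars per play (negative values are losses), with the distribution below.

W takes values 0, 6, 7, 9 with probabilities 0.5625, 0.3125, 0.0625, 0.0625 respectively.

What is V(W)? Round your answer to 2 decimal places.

E[W] = (0)(0.5625) + (6)(0.3125) + (7)(0.0625) + (9)(0.0625) = 2.875
E[W²] = (0)²(0.5625) + (6)²(0.3125) + (7)²(0.0625) + (9)²(0.0625) = 19.375
V(W) = E[W²] − (E[W])² = 19.375 − (2.875)² = 11.109375

11.11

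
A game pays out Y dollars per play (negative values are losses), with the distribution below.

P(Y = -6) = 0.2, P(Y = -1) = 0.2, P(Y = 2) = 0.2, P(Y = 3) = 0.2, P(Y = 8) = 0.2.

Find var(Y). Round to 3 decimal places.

21.360

E[Y] = (-6)(0.2) + (-1)(0.2) + (2)(0.2) + (3)(0.2) + (8)(0.2) = 1.2
E[Y²] = (-6)²(0.2) + (-1)²(0.2) + (2)²(0.2) + (3)²(0.2) + (8)²(0.2) = 22.8
var(Y) = E[Y²] − (E[Y])² = 22.8 − (1.2)² = 21.36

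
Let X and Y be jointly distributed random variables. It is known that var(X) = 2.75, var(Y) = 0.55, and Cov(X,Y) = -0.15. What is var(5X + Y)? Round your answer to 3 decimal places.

var(5X + Y) = (5)²·var(X) + (1)²·var(Y) + 2·(5)·(1)·Cov(X,Y)
= 25·2.75 + 1·0.55 + 10·-0.15 = 67.8

67.800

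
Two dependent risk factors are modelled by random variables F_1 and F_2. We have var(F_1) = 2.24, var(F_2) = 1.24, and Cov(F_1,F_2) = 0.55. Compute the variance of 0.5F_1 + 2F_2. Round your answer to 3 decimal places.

var(0.5F_1 + 2F_2) = (0.5)²·var(F_1) + (2)²·var(F_2) + 2·(0.5)·(2)·Cov(F_1,F_2)
= 0.25·2.24 + 4·1.24 + 2·0.55 = 6.62

6.620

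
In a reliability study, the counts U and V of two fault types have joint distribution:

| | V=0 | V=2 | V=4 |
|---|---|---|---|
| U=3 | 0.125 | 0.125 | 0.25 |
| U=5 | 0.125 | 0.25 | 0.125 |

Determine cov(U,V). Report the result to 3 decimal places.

E[U] = 4,  E[V] = 2.25
E[UV] = 8.75
cov(U,V) = E[UV] − E[U]E[V] = 8.75 − (4)(2.25) = -0.25

-0.250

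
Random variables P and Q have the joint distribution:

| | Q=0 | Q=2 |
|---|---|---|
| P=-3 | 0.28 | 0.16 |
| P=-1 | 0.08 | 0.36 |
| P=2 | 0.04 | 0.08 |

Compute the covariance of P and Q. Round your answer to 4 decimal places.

0.4640

E[P] = -1.52,  E[Q] = 1.2
E[PQ] = -1.36
Cov(P,Q) = E[PQ] − E[P]E[Q] = -1.36 − (-1.52)(1.2) = 0.464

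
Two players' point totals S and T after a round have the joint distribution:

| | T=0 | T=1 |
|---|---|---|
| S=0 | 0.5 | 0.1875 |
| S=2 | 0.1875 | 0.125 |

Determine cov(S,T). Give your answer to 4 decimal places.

E[S] = 0.625,  E[T] = 0.3125
E[ST] = 0.25
cov(S,T) = E[ST] − E[S]E[T] = 0.25 − (0.625)(0.3125) = 0.0546875

0.0547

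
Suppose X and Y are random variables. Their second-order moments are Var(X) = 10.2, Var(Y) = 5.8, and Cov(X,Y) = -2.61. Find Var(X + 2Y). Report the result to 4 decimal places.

Var(X + 2Y) = (1)²·Var(X) + (2)²·Var(Y) + 2·(1)·(2)·Cov(X,Y)
= 1·10.2 + 4·5.8 + 4·-2.61 = 22.96

22.9600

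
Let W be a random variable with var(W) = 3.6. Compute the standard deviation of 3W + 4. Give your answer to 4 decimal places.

5.6921

var(3W + 4) = (3)²·3.6 = 32.4
sd(3W + 4) = √32.4 ≈ 5.6921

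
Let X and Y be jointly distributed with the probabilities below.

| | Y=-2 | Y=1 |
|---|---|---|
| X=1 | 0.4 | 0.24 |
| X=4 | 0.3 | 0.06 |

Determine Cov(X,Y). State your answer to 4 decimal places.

E[X] = 2.08,  E[Y] = -1.1
E[XY] = -2.72
Cov(X,Y) = E[XY] − E[X]E[Y] = -2.72 − (2.08)(-1.1) = -0.432

-0.4320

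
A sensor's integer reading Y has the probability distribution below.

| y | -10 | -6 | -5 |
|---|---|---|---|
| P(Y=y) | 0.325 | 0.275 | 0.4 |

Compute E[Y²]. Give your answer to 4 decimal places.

E[Y²] = (-10)²(0.325) + (-6)²(0.275) + (-5)²(0.4) = 52.4

52.4000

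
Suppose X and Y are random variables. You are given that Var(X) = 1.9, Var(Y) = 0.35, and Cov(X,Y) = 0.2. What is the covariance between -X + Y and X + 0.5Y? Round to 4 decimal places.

Cov(-X + Y, X + 0.5Y) = (-1)(1)Var(X) + (1)(0.5)Var(Y) + [(-1)(0.5) + (1)(1)]Cov(X,Y)
= -1·1.9 + 0.5·0.35 + 0.5·0.2 = -1.625

-1.6250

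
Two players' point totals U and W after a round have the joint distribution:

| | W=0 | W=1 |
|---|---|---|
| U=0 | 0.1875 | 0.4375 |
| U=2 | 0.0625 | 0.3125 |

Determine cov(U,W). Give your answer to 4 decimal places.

E[U] = 0.75,  E[W] = 0.75
E[UW] = 0.625
cov(U,W) = E[UW] − E[U]E[W] = 0.625 − (0.75)(0.75) = 0.0625

0.0625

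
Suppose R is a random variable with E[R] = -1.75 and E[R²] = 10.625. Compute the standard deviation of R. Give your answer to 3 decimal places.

Var(R) = 10.625 − (-1.75)² = 7.5625
SD(R) = √7.5625 ≈ 2.750

2.750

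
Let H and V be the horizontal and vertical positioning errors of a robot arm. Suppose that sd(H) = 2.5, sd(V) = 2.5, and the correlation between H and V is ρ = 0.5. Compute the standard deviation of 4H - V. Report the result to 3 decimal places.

9.014

Var(H) = (2.5)² = 6.25;  Var(V) = (2.5)² = 6.25
Cov(H,V) = ρ·sd(H)·sd(V) = 0.5·2.5·2.5 = 3.125
Var(4H - V) = (4)²·Var(H) + (-1)²·Var(V) + 2·(4)·(-1)·Cov(H,V)
= 16·6.25 + 1·6.25 + -8·3.125 = 81.25
sd(4H - V) = √81.25 ≈ 9.014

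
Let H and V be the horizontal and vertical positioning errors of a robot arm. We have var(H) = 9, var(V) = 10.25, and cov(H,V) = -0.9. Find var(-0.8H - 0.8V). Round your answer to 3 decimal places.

var(-0.8H - 0.8V) = (-0.8)²·var(H) + (-0.8)²·var(V) + 2·(-0.8)·(-0.8)·cov(H,V)
= 0.64·9 + 0.64·10.25 + 1.28·-0.9 = 11.168

11.168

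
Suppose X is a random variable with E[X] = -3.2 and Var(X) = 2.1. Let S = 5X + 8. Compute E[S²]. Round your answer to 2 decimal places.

116.50

E[5X + 8] = 5·-3.2 + 8 = -8
Var(5X + 8) = (5)²·2.1 = 52.5
E[S²] = Var(S) + (E[S])² = 52.5 + (-8)² = 116.5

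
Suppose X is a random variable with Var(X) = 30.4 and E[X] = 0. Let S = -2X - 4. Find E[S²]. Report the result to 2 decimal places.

E[-2X - 4] = -2·0 − 4 = -4
Var(-2X - 4) = (-2)²·30.4 = 121.6
E[S²] = Var(S) + (E[S])² = 121.6 + (-4)² = 137.6

137.60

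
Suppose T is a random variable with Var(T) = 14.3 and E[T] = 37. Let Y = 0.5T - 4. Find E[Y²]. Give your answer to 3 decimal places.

213.825

E[0.5T - 4] = 0.5·37 − 4 = 14.5
Var(0.5T - 4) = (0.5)²·14.3 = 3.575
E[Y²] = Var(Y) + (E[Y])² = 3.575 + (14.5)² = 213.825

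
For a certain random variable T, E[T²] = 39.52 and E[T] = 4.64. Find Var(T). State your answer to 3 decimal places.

17.990

Var(T) = 39.52 − (4.64)² = 17.9904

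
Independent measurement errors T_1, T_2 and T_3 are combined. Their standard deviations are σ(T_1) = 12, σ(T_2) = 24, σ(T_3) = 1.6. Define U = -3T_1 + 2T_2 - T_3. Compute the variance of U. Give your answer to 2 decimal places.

var(T_1) = 144, var(T_2) = 576, var(T_3) = 2.56
By independence, var(U) = (-3)²var(T_1) + (2)²var(T_2) + (-1)²var(T_3)
= (-3)²·144 + (2)²·576 + (-1)²·2.56 = 3602.56

3602.56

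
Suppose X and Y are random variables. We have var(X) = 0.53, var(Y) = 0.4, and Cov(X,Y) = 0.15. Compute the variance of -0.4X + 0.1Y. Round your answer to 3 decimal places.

0.077

var(-0.4X + 0.1Y) = (-0.4)²·var(X) + (0.1)²·var(Y) + 2·(-0.4)·(0.1)·Cov(X,Y)
= 0.16·0.53 + 0.01·0.4 + -0.08·0.15 = 0.0768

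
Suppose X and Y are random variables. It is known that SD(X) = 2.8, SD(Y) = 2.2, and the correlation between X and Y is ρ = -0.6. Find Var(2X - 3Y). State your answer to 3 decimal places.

119.272

Var(X) = (2.8)² = 7.84;  Var(Y) = (2.2)² = 4.84
Cov(X,Y) = ρ·SD(X)·SD(Y) = -0.6·2.8·2.2 = -3.696
Var(2X - 3Y) = (2)²·Var(X) + (-3)²·Var(Y) + 2·(2)·(-3)·Cov(X,Y)
= 4·7.84 + 9·4.84 + -12·-3.696 = 119.272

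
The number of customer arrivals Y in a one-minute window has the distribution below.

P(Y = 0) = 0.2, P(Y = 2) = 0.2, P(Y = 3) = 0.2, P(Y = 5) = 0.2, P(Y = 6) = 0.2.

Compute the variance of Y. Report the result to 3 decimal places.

4.560

E[Y] = (0)(0.2) + (2)(0.2) + (3)(0.2) + (5)(0.2) + (6)(0.2) = 3.2
E[Y²] = (0)²(0.2) + (2)²(0.2) + (3)²(0.2) + (5)²(0.2) + (6)²(0.2) = 14.8
Var(Y) = E[Y²] − (E[Y])² = 14.8 − (3.2)² = 4.56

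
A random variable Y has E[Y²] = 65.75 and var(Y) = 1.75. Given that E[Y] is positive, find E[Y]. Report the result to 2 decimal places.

(E[Y])² = E[Y²] − var(Y) = 65.75 − 1.75 = 64
E[Y] = √64 = 8

8.00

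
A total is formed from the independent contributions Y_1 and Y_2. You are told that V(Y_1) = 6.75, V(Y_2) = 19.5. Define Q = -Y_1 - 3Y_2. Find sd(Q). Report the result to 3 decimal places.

13.500

By independence, V(Q) = (-1)²V(Y_1) + (-3)²V(Y_2)
= (-1)²·6.75 + (-3)²·19.5 = 182.25
sd(Q) = √182.25 ≈ 13.500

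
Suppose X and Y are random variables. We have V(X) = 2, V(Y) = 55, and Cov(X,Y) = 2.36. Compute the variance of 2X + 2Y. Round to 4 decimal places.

246.8800

V(2X + 2Y) = (2)²·V(X) + (2)²·V(Y) + 2·(2)·(2)·Cov(X,Y)
= 4·2 + 4·55 + 8·2.36 = 246.88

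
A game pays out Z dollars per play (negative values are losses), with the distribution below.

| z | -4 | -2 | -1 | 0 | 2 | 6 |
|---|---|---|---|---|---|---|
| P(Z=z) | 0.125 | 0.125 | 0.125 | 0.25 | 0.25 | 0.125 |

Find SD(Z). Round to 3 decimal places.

2.826

E[Z] = (-4)(0.125) + (-2)(0.125) + (-1)(0.125) + (0)(0.25) + (2)(0.25) + (6)(0.125) = 0.375
E[Z²] = (-4)²(0.125) + (-2)²(0.125) + (-1)²(0.125) + (0)²(0.25) + (2)²(0.25) + (6)²(0.125) = 8.125
var(Z) = E[Z²] − (E[Z])² = 8.125 − (0.375)² = 7.984375
SD(Z) = √7.984375 ≈ 2.826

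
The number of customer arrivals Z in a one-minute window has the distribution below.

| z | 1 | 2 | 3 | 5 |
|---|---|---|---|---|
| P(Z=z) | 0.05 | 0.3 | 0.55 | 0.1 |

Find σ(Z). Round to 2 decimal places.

0.93

E[Z] = (1)(0.05) + (2)(0.3) + (3)(0.55) + (5)(0.1) = 2.8
E[Z²] = (1)²(0.05) + (2)²(0.3) + (3)²(0.55) + (5)²(0.1) = 8.7
Var(Z) = E[Z²] − (E[Z])² = 8.7 − (2.8)² = 0.86
σ(Z) = √0.86 ≈ 0.93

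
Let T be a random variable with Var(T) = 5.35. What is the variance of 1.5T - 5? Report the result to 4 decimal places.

Var(1.5T - 5) = (1.5)²·Var(T) = 2.25·5.35 = 12.0375

12.0375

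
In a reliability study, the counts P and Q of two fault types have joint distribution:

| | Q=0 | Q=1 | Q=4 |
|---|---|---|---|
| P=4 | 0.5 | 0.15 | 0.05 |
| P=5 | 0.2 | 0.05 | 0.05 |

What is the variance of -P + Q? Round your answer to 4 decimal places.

1.5100

E[P] = 4.3,  E[Q] = 0.6,  E[PQ] = 2.65
Var(P) = 18.7 − (4.3)² = 0.21;  Var(Q) = 1.8 − (0.6)² = 1.44
Cov(P,Q) = 2.65 − (4.3)(0.6) = 0.07
Var(-P + Q) = (-1)²·0.21 + (1)²·1.44 + 2·(-1)·(1)·0.07 = 1.51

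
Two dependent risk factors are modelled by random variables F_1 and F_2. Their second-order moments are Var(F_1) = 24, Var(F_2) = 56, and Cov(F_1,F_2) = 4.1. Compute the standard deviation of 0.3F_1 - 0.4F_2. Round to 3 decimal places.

Var(0.3F_1 - 0.4F_2) = (0.3)²·Var(F_1) + (-0.4)²·Var(F_2) + 2·(0.3)·(-0.4)·Cov(F_1,F_2)
= 0.09·24 + 0.16·56 + -0.24·4.1 = 10.136
sd(0.3F_1 - 0.4F_2) = √10.136 ≈ 3.184

3.184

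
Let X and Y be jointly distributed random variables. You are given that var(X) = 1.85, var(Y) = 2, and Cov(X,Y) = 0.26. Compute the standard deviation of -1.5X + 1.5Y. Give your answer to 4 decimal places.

var(-1.5X + 1.5Y) = (-1.5)²·var(X) + (1.5)²·var(Y) + 2·(-1.5)·(1.5)·Cov(X,Y)
= 2.25·1.85 + 2.25·2 + -4.5·0.26 = 7.4925
σ(-1.5X + 1.5Y) = √7.4925 ≈ 2.7372

2.7372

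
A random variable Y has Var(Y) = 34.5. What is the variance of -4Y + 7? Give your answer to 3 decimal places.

552.000

Var(-4Y + 7) = (-4)²·Var(Y) = 16·34.5 = 552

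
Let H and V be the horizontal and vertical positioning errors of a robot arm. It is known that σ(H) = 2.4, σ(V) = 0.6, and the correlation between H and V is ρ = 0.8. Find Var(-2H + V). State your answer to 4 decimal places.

Var(H) = (2.4)² = 5.76;  Var(V) = (0.6)² = 0.36
Cov(H,V) = ρ·σ(H)·σ(V) = 0.8·2.4·0.6 = 1.152
Var(-2H + V) = (-2)²·Var(H) + (1)²·Var(V) + 2·(-2)·(1)·Cov(H,V)
= 4·5.76 + 1·0.36 + -4·1.152 = 18.792

18.7920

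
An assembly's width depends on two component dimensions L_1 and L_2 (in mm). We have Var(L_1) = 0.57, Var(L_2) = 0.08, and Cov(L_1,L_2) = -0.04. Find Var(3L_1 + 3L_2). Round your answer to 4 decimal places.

Var(3L_1 + 3L_2) = (3)²·Var(L_1) + (3)²·Var(L_2) + 2·(3)·(3)·Cov(L_1,L_2)
= 9·0.57 + 9·0.08 + 18·-0.04 = 5.13

5.1300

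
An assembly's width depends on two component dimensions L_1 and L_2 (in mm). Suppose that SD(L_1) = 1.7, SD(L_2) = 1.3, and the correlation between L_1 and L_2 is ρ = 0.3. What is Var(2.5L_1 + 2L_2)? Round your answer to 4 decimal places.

31.4525

Var(L_1) = (1.7)² = 2.89;  Var(L_2) = (1.3)² = 1.69
Cov(L_1,L_2) = ρ·SD(L_1)·SD(L_2) = 0.3·1.7·1.3 = 0.663
Var(2.5L_1 + 2L_2) = (2.5)²·Var(L_1) + (2)²·Var(L_2) + 2·(2.5)·(2)·Cov(L_1,L_2)
= 6.25·2.89 + 4·1.69 + 10·0.663 = 31.4525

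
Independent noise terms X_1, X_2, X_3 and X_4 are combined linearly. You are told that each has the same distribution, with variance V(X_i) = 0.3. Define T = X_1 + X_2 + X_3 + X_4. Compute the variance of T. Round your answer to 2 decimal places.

1.20

By independence, V(T) = (1)²V(X_1) + (1)²V(X_2) + (1)²V(X_3) + (1)²V(X_4)
= (1)²·0.3 + (1)²·0.3 + (1)²·0.3 + (1)²·0.3 = 1.2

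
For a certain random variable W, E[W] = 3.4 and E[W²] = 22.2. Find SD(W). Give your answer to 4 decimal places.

3.2619

V(W) = 22.2 − (3.4)² = 10.64
SD(W) = √10.64 ≈ 3.2619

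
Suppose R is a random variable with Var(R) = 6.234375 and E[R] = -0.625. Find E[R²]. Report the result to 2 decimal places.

E[R²] = Var(R) + (E[R])² = 6.234375 + (-0.625)² = 6.625

6.63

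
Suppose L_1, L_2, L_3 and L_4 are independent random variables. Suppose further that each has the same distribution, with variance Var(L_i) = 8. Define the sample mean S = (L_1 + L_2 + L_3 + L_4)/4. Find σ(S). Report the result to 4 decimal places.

1.4142

By independence, Var(S) = (0.25)²Var(L_1) + (0.25)²Var(L_2) + (0.25)²Var(L_3) + (0.25)²Var(L_4)
= (0.25)²·8 + (0.25)²·8 + (0.25)²·8 + (0.25)²·8 = 2
σ(S) = √2 ≈ 1.4142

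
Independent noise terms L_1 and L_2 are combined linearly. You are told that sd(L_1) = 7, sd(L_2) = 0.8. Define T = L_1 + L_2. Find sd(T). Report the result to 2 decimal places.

7.05

Var(L_1) = 49, Var(L_2) = 0.64
By independence, Var(T) = (1)²Var(L_1) + (1)²Var(L_2)
= (1)²·49 + (1)²·0.64 = 49.64
sd(T) = √49.64 ≈ 7.05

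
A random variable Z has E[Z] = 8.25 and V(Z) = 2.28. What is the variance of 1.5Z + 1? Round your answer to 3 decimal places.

5.130

V(1.5Z + 1) = (1.5)²·V(Z) = 2.25·2.28 = 5.13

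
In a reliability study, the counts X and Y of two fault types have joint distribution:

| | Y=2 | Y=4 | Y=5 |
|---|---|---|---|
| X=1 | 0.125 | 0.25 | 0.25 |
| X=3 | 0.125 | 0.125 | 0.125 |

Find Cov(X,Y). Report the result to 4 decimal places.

-0.1563

E[X] = 1.75,  E[Y] = 3.875
E[XY] = 6.625
Cov(X,Y) = E[XY] − E[X]E[Y] = 6.625 − (1.75)(3.875) = -0.15625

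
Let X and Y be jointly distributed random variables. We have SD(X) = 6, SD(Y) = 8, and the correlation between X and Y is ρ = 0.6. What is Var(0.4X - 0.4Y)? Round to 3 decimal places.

6.784

Var(X) = (6)² = 36;  Var(Y) = (8)² = 64
cov(X,Y) = ρ·SD(X)·SD(Y) = 0.6·6·8 = 28.8
Var(0.4X - 0.4Y) = (0.4)²·Var(X) + (-0.4)²·Var(Y) + 2·(0.4)·(-0.4)·cov(X,Y)
= 0.16·36 + 0.16·64 + -0.32·28.8 = 6.784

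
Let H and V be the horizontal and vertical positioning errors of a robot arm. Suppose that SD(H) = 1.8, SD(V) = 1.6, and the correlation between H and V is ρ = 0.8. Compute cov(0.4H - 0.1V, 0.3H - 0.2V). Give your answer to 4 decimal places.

Var(H) = (1.8)² = 3.24;  Var(V) = (1.6)² = 2.56
cov(H,V) = ρ·SD(H)·SD(V) = 0.8·1.8·1.6 = 2.304
cov(0.4H - 0.1V, 0.3H - 0.2V) = (0.4)(0.3)Var(H) + (-0.1)(-0.2)Var(V) + [(0.4)(-0.2) + (-0.1)(0.3)]cov(H,V)
= 0.12·3.24 + 0.02·2.56 + -0.11·2.304 = 0.18656

0.1866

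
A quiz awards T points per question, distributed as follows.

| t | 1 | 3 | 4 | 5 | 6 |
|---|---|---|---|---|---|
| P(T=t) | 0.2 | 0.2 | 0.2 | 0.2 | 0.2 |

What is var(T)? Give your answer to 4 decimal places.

E[T] = (1)(0.2) + (3)(0.2) + (4)(0.2) + (5)(0.2) + (6)(0.2) = 3.8
E[T²] = (1)²(0.2) + (3)²(0.2) + (4)²(0.2) + (5)²(0.2) + (6)²(0.2) = 17.4
var(T) = E[T²] − (E[T])² = 17.4 − (3.8)² = 2.96

2.9600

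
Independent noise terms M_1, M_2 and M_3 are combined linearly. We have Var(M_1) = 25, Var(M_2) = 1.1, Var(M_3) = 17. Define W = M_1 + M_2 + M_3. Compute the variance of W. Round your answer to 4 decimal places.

43.1000

By independence, Var(W) = (1)²Var(M_1) + (1)²Var(M_2) + (1)²Var(M_3)
= (1)²·25 + (1)²·1.1 + (1)²·17 = 43.1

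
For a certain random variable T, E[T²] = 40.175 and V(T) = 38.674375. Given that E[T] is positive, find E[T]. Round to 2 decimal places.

1.23

(E[T])² = E[T²] − V(T) = 40.175 − 38.674375 = 1.500625
E[T] = √1.500625 = 1.225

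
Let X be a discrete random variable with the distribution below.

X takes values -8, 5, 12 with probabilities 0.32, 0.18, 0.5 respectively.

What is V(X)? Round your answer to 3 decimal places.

E[X] = (-8)(0.32) + (5)(0.18) + (12)(0.5) = 4.34
E[X²] = (-8)²(0.32) + (5)²(0.18) + (12)²(0.5) = 96.98
V(X) = E[X²] − (E[X])² = 96.98 − (4.34)² = 78.1444

78.144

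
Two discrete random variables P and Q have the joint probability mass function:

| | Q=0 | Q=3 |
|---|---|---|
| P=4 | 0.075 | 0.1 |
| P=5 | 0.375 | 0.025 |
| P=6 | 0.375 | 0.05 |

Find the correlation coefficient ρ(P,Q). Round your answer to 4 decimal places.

-0.3365

E[P] = 5.25,  E[Q] = 0.525
E[PQ] = 2.475
cov(P,Q) = E[PQ] − E[P]E[Q] = 2.475 − (5.25)(0.525) = -0.28125
V(P) = 0.5375,  V(Q) = 1.299375
ρ = -0.28125 / √(0.5375·1.299375) ≈ -0.3365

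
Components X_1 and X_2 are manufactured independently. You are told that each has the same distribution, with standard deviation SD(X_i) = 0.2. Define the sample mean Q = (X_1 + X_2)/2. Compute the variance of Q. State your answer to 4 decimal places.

0.0200

V(X_i) = (0.2)² = 0.04
By independence, V(Q) = (0.5)²V(X_1) + (0.5)²V(X_2)
= (0.5)²·0.04 + (0.5)²·0.04 = 0.02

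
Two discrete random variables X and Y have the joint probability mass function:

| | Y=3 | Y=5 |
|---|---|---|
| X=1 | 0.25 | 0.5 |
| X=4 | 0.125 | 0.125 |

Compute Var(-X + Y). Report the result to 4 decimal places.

E[X] = 1.75,  E[Y] = 4.25,  E[XY] = 7.25
Var(X) = 4.75 − (1.75)² = 1.6875;  Var(Y) = 19 − (4.25)² = 0.9375
cov(X,Y) = 7.25 − (1.75)(4.25) = -0.1875
Var(-X + Y) = (-1)²·1.6875 + (1)²·0.9375 + 2·(-1)·(1)·-0.1875 = 3

3.0000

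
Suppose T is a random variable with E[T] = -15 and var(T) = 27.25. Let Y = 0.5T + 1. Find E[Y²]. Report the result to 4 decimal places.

49.0625

E[0.5T + 1] = 0.5·-15 + 1 = -6.5
var(0.5T + 1) = (0.5)²·27.25 = 6.8125
E[Y²] = var(Y) + (E[Y])² = 6.8125 + (-6.5)² = 49.0625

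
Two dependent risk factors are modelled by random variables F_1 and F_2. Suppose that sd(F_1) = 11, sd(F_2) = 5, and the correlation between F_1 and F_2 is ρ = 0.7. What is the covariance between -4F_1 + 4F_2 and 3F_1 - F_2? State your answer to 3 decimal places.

-936.000

V(F_1) = (11)² = 121;  V(F_2) = (5)² = 25
cov(F_1,F_2) = ρ·sd(F_1)·sd(F_2) = 0.7·11·5 = 38.5
cov(-4F_1 + 4F_2, 3F_1 - F_2) = (-4)(3)V(F_1) + (4)(-1)V(F_2) + [(-4)(-1) + (4)(3)]cov(F_1,F_2)
= -12·121 + -4·25 + 16·38.5 = -936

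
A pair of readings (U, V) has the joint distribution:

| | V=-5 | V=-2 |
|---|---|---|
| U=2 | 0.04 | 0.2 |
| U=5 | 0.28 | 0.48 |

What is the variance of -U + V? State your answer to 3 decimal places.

E[U] = 4.28,  E[V] = -2.96,  E[UV] = -13
Var(U) = 19.96 − (4.28)² = 1.6416;  Var(V) = 10.72 − (-2.96)² = 1.9584
Cov(U,V) = -13 − (4.28)(-2.96) = -0.3312
Var(-U + V) = (-1)²·1.6416 + (1)²·1.9584 + 2·(-1)·(1)·-0.3312 = 4.2624

4.262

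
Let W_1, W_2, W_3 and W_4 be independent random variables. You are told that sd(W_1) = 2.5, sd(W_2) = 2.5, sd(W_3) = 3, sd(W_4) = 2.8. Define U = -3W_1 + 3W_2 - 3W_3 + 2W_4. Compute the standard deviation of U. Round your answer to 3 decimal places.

14.995

V(W_1) = 6.25, V(W_2) = 6.25, V(W_3) = 9, V(W_4) = 7.84
By independence, V(U) = (-3)²V(W_1) + (3)²V(W_2) + (-3)²V(W_3) + (2)²V(W_4)
= (-3)²·6.25 + (3)²·6.25 + (-3)²·9 + (2)²·7.84 = 224.86
sd(U) = √224.86 ≈ 14.995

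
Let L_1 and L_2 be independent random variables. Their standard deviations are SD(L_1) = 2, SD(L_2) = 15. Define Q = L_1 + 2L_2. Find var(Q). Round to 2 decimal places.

904.00

var(L_1) = 4, var(L_2) = 225
By independence, var(Q) = (1)²var(L_1) + (2)²var(L_2)
= (1)²·4 + (2)²·225 = 904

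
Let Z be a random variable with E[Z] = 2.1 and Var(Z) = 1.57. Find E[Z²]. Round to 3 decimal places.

5.980

E[Z²] = Var(Z) + (E[Z])² = 1.57 + (2.1)² = 5.98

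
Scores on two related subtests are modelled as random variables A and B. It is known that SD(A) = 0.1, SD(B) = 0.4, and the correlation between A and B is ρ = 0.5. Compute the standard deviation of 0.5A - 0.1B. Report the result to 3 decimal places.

0.046

Var(A) = (0.1)² = 0.01;  Var(B) = (0.4)² = 0.16
cov(A,B) = ρ·SD(A)·SD(B) = 0.5·0.1·0.4 = 0.02
Var(0.5A - 0.1B) = (0.5)²·Var(A) + (-0.1)²·Var(B) + 2·(0.5)·(-0.1)·cov(A,B)
= 0.25·0.01 + 0.01·0.16 + -0.1·0.02 = 0.0021
SD(0.5A - 0.1B) = √0.0021 ≈ 0.046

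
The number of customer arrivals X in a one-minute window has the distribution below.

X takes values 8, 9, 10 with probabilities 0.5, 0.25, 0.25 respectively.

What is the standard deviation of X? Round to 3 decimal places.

E[X] = (8)(0.5) + (9)(0.25) + (10)(0.25) = 8.75
E[X²] = (8)²(0.5) + (9)²(0.25) + (10)²(0.25) = 77.25
Var(X) = E[X²] − (E[X])² = 77.25 − (8.75)² = 0.6875
σ(X) = √0.6875 ≈ 0.829

0.829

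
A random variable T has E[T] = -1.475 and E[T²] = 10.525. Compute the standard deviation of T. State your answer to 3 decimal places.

Var(T) = 10.525 − (-1.475)² = 8.349375
SD(T) = √8.349375 ≈ 2.890

2.890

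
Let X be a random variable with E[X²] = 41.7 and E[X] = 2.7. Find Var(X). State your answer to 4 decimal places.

Var(X) = 41.7 − (2.7)² = 34.41

34.4100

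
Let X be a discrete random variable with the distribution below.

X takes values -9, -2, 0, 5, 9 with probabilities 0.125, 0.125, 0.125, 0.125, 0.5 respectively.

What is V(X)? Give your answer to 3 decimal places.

E[X] = (-9)(0.125) + (-2)(0.125) + (0)(0.125) + (5)(0.125) + (9)(0.5) = 3.75
E[X²] = (-9)²(0.125) + (-2)²(0.125) + (0)²(0.125) + (5)²(0.125) + (9)²(0.5) = 54.25
V(X) = E[X²] − (E[X])² = 54.25 − (3.75)² = 40.1875

40.188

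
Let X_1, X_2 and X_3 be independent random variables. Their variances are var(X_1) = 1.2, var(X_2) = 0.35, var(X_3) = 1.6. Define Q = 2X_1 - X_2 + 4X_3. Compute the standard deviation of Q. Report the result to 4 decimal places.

By independence, var(Q) = (2)²var(X_1) + (-1)²var(X_2) + (4)²var(X_3)
= (2)²·1.2 + (-1)²·0.35 + (4)²·1.6 = 30.75
σ(Q) = √30.75 ≈ 5.5453

5.5453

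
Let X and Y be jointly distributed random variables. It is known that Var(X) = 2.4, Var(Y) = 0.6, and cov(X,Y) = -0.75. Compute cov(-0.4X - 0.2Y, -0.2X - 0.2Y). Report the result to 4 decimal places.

0.1260

cov(-0.4X - 0.2Y, -0.2X - 0.2Y) = (-0.4)(-0.2)Var(X) + (-0.2)(-0.2)Var(Y) + [(-0.4)(-0.2) + (-0.2)(-0.2)]cov(X,Y)
= 0.08·2.4 + 0.04·0.6 + 0.12·-0.75 = 0.126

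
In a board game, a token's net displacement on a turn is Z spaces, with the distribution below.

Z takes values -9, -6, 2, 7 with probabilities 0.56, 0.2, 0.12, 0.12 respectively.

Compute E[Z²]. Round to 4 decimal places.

E[Z²] = (-9)²(0.56) + (-6)²(0.2) + (2)²(0.12) + (7)²(0.12) = 58.92

58.9200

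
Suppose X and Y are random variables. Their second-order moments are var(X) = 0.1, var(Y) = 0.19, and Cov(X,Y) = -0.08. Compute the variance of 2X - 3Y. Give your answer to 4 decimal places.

var(2X - 3Y) = (2)²·var(X) + (-3)²·var(Y) + 2·(2)·(-3)·Cov(X,Y)
= 4·0.1 + 9·0.19 + -12·-0.08 = 3.07

3.0700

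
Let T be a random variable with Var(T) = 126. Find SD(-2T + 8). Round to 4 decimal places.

22.4499

Var(-2T + 8) = (-2)²·126 = 504
SD(-2T + 8) = √504 ≈ 22.4499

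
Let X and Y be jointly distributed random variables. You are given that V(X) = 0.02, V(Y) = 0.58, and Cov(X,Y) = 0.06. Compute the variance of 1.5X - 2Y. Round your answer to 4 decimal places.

2.0050

V(1.5X - 2Y) = (1.5)²·V(X) + (-2)²·V(Y) + 2·(1.5)·(-2)·Cov(X,Y)
= 2.25·0.02 + 4·0.58 + -6·0.06 = 2.005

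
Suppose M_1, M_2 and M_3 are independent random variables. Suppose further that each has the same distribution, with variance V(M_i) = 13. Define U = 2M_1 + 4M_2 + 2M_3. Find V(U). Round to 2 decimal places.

By independence, V(U) = (2)²V(M_1) + (4)²V(M_2) + (2)²V(M_3)
= (2)²·13 + (4)²·13 + (2)²·13 = 312

312.00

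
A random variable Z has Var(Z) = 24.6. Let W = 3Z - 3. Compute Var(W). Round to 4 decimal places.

Var(3Z - 3) = (3)²·Var(Z) = 9·24.6 = 221.4

221.4000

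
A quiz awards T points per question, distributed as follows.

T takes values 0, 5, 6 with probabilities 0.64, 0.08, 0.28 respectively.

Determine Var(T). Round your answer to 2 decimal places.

7.75

E[T] = (0)(0.64) + (5)(0.08) + (6)(0.28) = 2.08
E[T²] = (0)²(0.64) + (5)²(0.08) + (6)²(0.28) = 12.08
Var(T) = E[T²] − (E[T])² = 12.08 − (2.08)² = 7.7536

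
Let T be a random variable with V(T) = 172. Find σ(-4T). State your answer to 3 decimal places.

52.460

V(-4T) = (-4)²·172 = 2752
σ(-4T) = √2752 ≈ 52.460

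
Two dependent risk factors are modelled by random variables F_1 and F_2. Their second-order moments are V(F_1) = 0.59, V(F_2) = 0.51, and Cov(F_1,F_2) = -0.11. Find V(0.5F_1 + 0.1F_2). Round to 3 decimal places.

V(0.5F_1 + 0.1F_2) = (0.5)²·V(F_1) + (0.1)²·V(F_2) + 2·(0.5)·(0.1)·Cov(F_1,F_2)
= 0.25·0.59 + 0.01·0.51 + 0.1·-0.11 = 0.1416

0.142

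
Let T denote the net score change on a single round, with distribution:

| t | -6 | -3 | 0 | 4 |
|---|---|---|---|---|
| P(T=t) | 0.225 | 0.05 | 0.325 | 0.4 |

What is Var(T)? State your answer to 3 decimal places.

E[T] = (-6)(0.225) + (-3)(0.05) + (0)(0.325) + (4)(0.4) = 0.1
E[T²] = (-6)²(0.225) + (-3)²(0.05) + (0)²(0.325) + (4)²(0.4) = 14.95
Var(T) = E[T²] − (E[T])² = 14.95 − (0.1)² = 14.94

14.940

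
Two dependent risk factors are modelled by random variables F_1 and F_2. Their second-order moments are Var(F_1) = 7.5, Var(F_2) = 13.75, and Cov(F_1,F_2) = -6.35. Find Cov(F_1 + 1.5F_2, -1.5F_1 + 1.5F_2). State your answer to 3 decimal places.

24.450

Cov(F_1 + 1.5F_2, -1.5F_1 + 1.5F_2) = (1)(-1.5)Var(F_1) + (1.5)(1.5)Var(F_2) + [(1)(1.5) + (1.5)(-1.5)]Cov(F_1,F_2)
= -1.5·7.5 + 2.25·13.75 + -0.75·-6.35 = 24.45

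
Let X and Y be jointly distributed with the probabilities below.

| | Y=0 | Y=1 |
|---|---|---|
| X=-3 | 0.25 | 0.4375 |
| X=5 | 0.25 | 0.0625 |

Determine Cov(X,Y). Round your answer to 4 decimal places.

-0.7500

E[X] = -0.5,  E[Y] = 0.5
E[XY] = -1
Cov(X,Y) = E[XY] − E[X]E[Y] = -1 − (-0.5)(0.5) = -0.75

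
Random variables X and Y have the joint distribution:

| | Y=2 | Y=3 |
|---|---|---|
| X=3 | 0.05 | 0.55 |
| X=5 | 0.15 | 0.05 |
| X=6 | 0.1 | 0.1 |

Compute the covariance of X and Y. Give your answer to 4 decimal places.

-0.3000

E[X] = 4,  E[Y] = 2.7
E[XY] = 10.5
cov(X,Y) = E[XY] − E[X]E[Y] = 10.5 − (4)(2.7) = -0.3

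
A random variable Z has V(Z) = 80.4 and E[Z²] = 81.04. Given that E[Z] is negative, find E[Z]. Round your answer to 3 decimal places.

-0.800

(E[Z])² = E[Z²] − V(Z) = 81.04 − 80.4 = 0.64
E[Z] = −√0.64 = -0.8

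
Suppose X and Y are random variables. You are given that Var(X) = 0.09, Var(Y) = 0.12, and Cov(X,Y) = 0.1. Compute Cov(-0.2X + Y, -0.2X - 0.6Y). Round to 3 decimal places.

Cov(-0.2X + Y, -0.2X - 0.6Y) = (-0.2)(-0.2)Var(X) + (1)(-0.6)Var(Y) + [(-0.2)(-0.6) + (1)(-0.2)]Cov(X,Y)
= 0.04·0.09 + -0.6·0.12 + -0.08·0.1 = -0.0764

-0.076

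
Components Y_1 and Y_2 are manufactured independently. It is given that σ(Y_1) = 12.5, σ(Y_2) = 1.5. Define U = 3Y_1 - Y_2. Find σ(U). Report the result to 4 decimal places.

37.5300

Var(Y_1) = 156.25, Var(Y_2) = 2.25
By independence, Var(U) = (3)²Var(Y_1) + (-1)²Var(Y_2)
= (3)²·156.25 + (-1)²·2.25 = 1408.5
σ(U) = √1408.5 ≈ 37.5300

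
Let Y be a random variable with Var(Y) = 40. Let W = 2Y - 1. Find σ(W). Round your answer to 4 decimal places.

Var(2Y - 1) = (2)²·40 = 160
σ(W) = √160 ≈ 12.6491

12.6491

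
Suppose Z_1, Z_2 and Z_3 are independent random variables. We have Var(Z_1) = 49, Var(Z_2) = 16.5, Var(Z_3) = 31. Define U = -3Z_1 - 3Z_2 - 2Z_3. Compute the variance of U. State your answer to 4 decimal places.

713.5000

By independence, Var(U) = (-3)²Var(Z_1) + (-3)²Var(Z_2) + (-2)²Var(Z_3)
= (-3)²·49 + (-3)²·16.5 + (-2)²·31 = 713.5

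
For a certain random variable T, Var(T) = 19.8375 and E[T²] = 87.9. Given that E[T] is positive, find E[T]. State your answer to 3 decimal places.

8.250

(E[T])² = E[T²] − Var(T) = 87.9 − 19.8375 = 68.0625
E[T] = √68.0625 = 8.25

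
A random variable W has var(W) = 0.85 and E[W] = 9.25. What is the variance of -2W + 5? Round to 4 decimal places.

var(-2W + 5) = (-2)²·var(W) = 4·0.85 = 3.4

3.4000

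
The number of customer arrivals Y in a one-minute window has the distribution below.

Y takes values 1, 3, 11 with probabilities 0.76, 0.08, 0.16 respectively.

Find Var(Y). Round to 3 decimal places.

13.222

E[Y] = (1)(0.76) + (3)(0.08) + (11)(0.16) = 2.76
E[Y²] = (1)²(0.76) + (3)²(0.08) + (11)²(0.16) = 20.84
Var(Y) = E[Y²] − (E[Y])² = 20.84 − (2.76)² = 13.2224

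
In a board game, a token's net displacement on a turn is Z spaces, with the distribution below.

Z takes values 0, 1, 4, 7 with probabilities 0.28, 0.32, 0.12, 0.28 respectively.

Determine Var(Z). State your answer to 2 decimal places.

E[Z] = (0)(0.28) + (1)(0.32) + (4)(0.12) + (7)(0.28) = 2.76
E[Z²] = (0)²(0.28) + (1)²(0.32) + (4)²(0.12) + (7)²(0.28) = 15.96
Var(Z) = E[Z²] − (E[Z])² = 15.96 − (2.76)² = 8.3424

8.34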